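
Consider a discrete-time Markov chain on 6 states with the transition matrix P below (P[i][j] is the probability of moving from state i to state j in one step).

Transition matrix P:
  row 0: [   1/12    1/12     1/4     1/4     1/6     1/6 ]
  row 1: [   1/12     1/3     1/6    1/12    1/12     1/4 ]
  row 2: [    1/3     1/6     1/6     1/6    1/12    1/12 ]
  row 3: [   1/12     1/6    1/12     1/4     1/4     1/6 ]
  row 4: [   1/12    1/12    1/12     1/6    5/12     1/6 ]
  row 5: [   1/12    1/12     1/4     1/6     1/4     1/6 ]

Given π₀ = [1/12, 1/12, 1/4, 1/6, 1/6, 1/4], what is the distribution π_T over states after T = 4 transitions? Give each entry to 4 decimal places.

t=0: π = [0.0833, 0.0833, 0.2500, 0.1667, 0.1667, 0.2500]
t=1: π = [0.1458, 0.1389, 0.1667, 0.1806, 0.2153, 0.1528]
t=2: π = [0.1250, 0.1470, 0.1586, 0.1823, 0.2228, 0.1644]
t=3: π = [0.1230, 0.1485, 0.1570, 0.1800, 0.2258, 0.1657]
t=4: π = [0.1226, 0.1485, 0.1569, 0.1795, 0.2265, 0.1660]

π = [0.1226, 0.1485, 0.1569, 0.1795, 0.2265, 0.1660]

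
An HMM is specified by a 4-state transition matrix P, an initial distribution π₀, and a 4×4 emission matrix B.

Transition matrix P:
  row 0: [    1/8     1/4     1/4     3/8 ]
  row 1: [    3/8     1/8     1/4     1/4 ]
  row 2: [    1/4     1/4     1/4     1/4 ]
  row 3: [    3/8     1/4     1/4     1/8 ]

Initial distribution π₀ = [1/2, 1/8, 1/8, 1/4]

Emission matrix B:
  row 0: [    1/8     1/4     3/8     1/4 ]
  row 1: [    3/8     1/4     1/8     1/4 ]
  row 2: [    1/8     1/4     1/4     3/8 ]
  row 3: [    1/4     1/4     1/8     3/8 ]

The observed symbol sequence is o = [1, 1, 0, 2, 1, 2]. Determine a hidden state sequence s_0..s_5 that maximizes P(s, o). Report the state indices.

t=0: δ = [1.250e-01, 3.125e-02, 3.125e-02, 6.250e-02]  (obs o_0=1)
t=1: δ = [5.859e-03, 7.812e-03, 7.812e-03, 1.172e-02]  ψ = [3, 0, 0, 0]  (obs o_1=1)
t=2: δ = [5.493e-04, 1.099e-03, 3.662e-04, 5.493e-04]  ψ = [3, 3, 3, 0]  (obs o_2=0)
t=3: δ = [1.545e-04, 1.717e-05, 6.866e-05, 3.433e-05]  ψ = [1, 0, 1, 1]  (obs o_3=2)
t=4: δ = [4.828e-06, 9.656e-06, 9.656e-06, 1.448e-05]  ψ = [0, 0, 0, 0]  (obs o_4=1)
t=5: δ = [2.037e-06, 4.526e-07, 9.052e-07, 3.017e-07]  ψ = [3, 3, 3, 1]  (obs o_5=2)
backtrack: best end state = 0; path = [0, 3, 1, 0, 3, 0]

path = [0, 3, 1, 0, 3, 0]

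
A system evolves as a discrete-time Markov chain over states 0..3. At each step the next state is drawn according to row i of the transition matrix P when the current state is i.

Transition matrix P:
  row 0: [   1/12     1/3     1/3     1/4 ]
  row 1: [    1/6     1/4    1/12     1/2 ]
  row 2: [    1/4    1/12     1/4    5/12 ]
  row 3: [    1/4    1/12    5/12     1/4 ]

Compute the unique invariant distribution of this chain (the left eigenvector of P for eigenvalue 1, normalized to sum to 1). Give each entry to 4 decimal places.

π = [0.2028, 0.1608, 0.2967, 0.3397]

Balance equations π_j = Σ_i π_i·P[i][j]:
  π_0 = 1/12·π_0 + 1/6·π_1 + 1/4·π_2 + 1/4·π_3
  π_1 = 1/3·π_0 + 1/4·π_1 + 1/12·π_2 + 1/12·π_3
  π_2 = 1/3·π_0 + 1/12·π_1 + 1/4·π_2 + 5/12·π_3
  normalize: π_0 + π_1 + π_2 + π_3 = 1
Solving the linear system gives exactly π = [29/143, 23/143, 27/91, 340/1001].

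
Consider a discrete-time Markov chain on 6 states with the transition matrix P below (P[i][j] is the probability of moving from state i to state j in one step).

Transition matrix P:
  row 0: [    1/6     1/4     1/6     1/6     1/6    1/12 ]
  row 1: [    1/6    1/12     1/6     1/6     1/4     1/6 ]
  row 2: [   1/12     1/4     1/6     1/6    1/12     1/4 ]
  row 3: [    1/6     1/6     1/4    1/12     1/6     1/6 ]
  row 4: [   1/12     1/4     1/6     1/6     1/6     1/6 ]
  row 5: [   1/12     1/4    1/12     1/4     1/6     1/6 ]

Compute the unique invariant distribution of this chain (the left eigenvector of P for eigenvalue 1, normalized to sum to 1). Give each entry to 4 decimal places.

π = [0.1245, 0.2024, 0.1664, 0.1669, 0.1697, 0.1702]

Balance equations π_j = Σ_i π_i·P[i][j]:
  π_0 = 1/6·π_0 + 1/6·π_1 + 1/12·π_2 + 1/6·π_3 + 1/12·π_4 + 1/12·π_5
  π_1 = 1/4·π_0 + 1/12·π_1 + 1/4·π_2 + 1/6·π_3 + 1/4·π_4 + 1/4·π_5
  π_2 = 1/6·π_0 + 1/6·π_1 + 1/6·π_2 + 1/4·π_3 + 1/6·π_4 + 1/12·π_5
  π_3 = 1/6·π_0 + 1/6·π_1 + 1/6·π_2 + 1/12·π_3 + 1/6·π_4 + 1/4·π_5
  π_4 = 1/6·π_0 + 1/4·π_1 + 1/12·π_2 + 1/6·π_3 + 1/6·π_4 + 1/6·π_5
  normalize: π_0 + π_1 + π_2 + π_3 + π_4 + π_5 = 1
Solving the linear system gives exactly π = [9034/72573, 14686/72573, 12076/72573, 12115/72573, 12313/72573, 12349/72573].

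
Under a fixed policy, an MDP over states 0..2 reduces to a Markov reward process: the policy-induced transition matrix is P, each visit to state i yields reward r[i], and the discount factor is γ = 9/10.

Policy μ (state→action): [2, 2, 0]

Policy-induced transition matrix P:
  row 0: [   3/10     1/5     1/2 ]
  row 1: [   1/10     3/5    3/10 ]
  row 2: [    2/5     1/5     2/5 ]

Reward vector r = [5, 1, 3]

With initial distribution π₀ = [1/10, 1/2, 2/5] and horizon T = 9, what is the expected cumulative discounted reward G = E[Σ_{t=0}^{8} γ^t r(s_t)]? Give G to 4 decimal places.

t=0: π = [0.1000, 0.5000, 0.4000], E[r] = 2.2000, γ^t·E[r] = 2.200000, running G = 2.200000
t=1: π = [0.2400, 0.4000, 0.3600], E[r] = 2.6800, γ^t·E[r] = 2.412000, running G = 4.612000
t=2: π = [0.2560, 0.3600, 0.3840], E[r] = 2.7920, γ^t·E[r] = 2.261520, running G = 6.873520
t=3: π = [0.2664, 0.3440, 0.3896], E[r] = 2.8448, γ^t·E[r] = 2.073859, running G = 8.947379
t=4: π = [0.2702, 0.3376, 0.3922], E[r] = 2.8651, γ^t·E[r] = 1.879805, running G = 10.827184
t=5: π = [0.2717, 0.3350, 0.3933], E[r] = 2.8733, γ^t·E[r] = 1.696671, running G = 12.523856
t=6: π = [0.2723, 0.3340, 0.3937], E[r] = 2.8766, γ^t·E[r] = 1.528745, running G = 14.052601
t=7: π = [0.2726, 0.3336, 0.3938], E[r] = 2.8779, γ^t·E[r] = 1.376497, running G = 15.429098
t=8: π = [0.2727, 0.3334, 0.3939], E[r] = 2.8784, γ^t·E[r] = 1.239073, running G = 16.668171

G = 16.6682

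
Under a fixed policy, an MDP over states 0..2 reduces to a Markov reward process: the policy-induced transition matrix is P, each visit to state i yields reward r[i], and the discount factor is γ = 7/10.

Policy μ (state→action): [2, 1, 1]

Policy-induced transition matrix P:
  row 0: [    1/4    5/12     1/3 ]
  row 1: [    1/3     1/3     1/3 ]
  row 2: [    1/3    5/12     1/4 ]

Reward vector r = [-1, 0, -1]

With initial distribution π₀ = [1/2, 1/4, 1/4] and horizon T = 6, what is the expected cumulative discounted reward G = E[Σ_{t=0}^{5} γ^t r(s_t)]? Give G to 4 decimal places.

t=0: π = [0.5000, 0.2500, 0.2500], E[r] = -0.7500, γ^t·E[r] = -0.750000, running G = -0.750000
t=1: π = [0.2917, 0.3958, 0.3125], E[r] = -0.6042, γ^t·E[r] = -0.422917, running G = -1.172917
t=2: π = [0.3090, 0.3837, 0.3073], E[r] = -0.6163, γ^t·E[r] = -0.301997, running G = -1.474913
t=3: π = [0.3076, 0.3847, 0.3077], E[r] = -0.6153, γ^t·E[r] = -0.211050, running G = -1.685963
t=4: π = [0.3077, 0.3846, 0.3077], E[r] = -0.6154, γ^t·E[r] = -0.147755, running G = -1.833719
t=5: π = [0.3077, 0.3846, 0.3077], E[r] = -0.6154, γ^t·E[r] = -0.103428, running G = -1.937146

G = -1.9371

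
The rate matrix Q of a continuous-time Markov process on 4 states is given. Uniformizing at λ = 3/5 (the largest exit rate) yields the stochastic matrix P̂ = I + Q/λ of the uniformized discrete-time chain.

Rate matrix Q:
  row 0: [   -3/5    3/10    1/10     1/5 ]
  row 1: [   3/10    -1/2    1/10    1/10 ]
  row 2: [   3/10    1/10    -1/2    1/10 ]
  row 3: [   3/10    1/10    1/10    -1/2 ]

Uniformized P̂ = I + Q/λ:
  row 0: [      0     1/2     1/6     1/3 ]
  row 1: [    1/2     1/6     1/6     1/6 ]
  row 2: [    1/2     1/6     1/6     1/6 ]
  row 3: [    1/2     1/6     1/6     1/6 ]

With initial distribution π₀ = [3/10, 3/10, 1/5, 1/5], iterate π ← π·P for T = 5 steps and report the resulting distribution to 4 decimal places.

π = [0.3344, 0.2771, 0.1667, 0.2219]

t=0: π = [0.3000, 0.3000, 0.2000, 0.2000]
t=1: π = [0.3500, 0.2667, 0.1667, 0.2167]
t=2: π = [0.3250, 0.2833, 0.1667, 0.2250]
t=3: π = [0.3375, 0.2750, 0.1667, 0.2208]
t=4: π = [0.3313, 0.2792, 0.1667, 0.2229]
t=5: π = [0.3344, 0.2771, 0.1667, 0.2219]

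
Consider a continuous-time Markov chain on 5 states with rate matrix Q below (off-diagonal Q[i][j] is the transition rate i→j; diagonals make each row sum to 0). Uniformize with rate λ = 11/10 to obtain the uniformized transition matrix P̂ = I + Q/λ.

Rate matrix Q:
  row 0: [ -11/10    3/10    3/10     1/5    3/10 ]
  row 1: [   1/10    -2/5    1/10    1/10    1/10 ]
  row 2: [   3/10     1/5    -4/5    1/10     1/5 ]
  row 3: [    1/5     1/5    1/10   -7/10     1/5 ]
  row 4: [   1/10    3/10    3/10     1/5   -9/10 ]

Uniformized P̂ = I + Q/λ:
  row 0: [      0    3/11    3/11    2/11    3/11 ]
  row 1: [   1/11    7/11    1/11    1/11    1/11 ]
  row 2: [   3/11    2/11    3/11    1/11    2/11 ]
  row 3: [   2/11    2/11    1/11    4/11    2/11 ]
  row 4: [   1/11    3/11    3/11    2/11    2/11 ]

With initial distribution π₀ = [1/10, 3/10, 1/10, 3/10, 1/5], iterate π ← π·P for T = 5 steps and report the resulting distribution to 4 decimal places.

π = [0.1259, 0.3796, 0.1746, 0.1610, 0.1589]

t=0: π = [0.1000, 0.3000, 0.1000, 0.3000, 0.2000]
t=1: π = [0.1273, 0.3455, 0.1636, 0.2000, 0.1636]
t=2: π = [0.1273, 0.3653, 0.1736, 0.1719, 0.1620]
t=3: π = [0.1265, 0.3742, 0.1751, 0.1641, 0.1602]
t=4: π = [0.1262, 0.3780, 0.1749, 0.1617, 0.1593]
t=5: π = [0.1259, 0.3796, 0.1746, 0.1610, 0.1589]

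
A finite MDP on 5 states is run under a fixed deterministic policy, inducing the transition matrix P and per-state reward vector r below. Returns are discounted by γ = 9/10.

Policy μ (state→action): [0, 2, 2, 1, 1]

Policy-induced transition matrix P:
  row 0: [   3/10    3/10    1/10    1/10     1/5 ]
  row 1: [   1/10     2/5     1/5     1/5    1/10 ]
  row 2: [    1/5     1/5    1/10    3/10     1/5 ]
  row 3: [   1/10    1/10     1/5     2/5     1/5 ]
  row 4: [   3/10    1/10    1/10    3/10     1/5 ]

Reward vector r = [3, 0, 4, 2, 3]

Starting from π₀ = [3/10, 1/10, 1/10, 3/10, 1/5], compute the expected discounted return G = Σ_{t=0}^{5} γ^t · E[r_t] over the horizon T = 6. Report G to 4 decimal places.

G = 10.7618

t=0: π = [0.3000, 0.1000, 0.1000, 0.3000, 0.2000], E[r] = 2.5000, γ^t·E[r] = 2.500000, running G = 2.500000
t=1: π = [0.2100, 0.2000, 0.1400, 0.2600, 0.1900], E[r] = 2.2800, γ^t·E[r] = 2.052000, running G = 4.552000
t=2: π = [0.1940, 0.2160, 0.1460, 0.2640, 0.1800], E[r] = 2.2340, γ^t·E[r] = 1.809540, running G = 6.361540
t=3: π = [0.1894, 0.2182, 0.1480, 0.2660, 0.1784], E[r] = 2.2274, γ^t·E[r] = 1.623775, running G = 7.985315
t=4: π = [0.1884, 0.2181, 0.1484, 0.2669, 0.1782], E[r] = 2.2271, γ^t·E[r] = 1.461200, running G = 9.446515
t=5: π = [0.1882, 0.2180, 0.1485, 0.2672, 0.1782], E[r] = 2.2274, γ^t·E[r] = 1.315276, running G = 10.761791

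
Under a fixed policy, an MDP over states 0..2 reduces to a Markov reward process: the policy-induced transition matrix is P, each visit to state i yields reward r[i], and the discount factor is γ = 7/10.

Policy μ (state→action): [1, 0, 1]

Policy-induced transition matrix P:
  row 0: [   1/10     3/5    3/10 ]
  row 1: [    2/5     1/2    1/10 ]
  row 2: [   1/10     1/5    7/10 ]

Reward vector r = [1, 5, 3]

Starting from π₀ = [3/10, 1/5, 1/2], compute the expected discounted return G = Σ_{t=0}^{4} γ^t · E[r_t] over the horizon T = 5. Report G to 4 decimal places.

G = 8.8044

t=0: π = [0.3000, 0.2000, 0.5000], E[r] = 2.8000, γ^t·E[r] = 2.800000, running G = 2.800000
t=1: π = [0.1600, 0.3800, 0.4600], E[r] = 3.4400, γ^t·E[r] = 2.408000, running G = 5.208000
t=2: π = [0.2140, 0.3780, 0.4080], E[r] = 3.3280, γ^t·E[r] = 1.630720, running G = 6.838720
t=3: π = [0.2134, 0.3990, 0.3876], E[r] = 3.3712, γ^t·E[r] = 1.156322, running G = 7.995042
t=4: π = [0.2197, 0.4051, 0.3752], E[r] = 3.3707, γ^t·E[r] = 0.809310, running G = 8.804351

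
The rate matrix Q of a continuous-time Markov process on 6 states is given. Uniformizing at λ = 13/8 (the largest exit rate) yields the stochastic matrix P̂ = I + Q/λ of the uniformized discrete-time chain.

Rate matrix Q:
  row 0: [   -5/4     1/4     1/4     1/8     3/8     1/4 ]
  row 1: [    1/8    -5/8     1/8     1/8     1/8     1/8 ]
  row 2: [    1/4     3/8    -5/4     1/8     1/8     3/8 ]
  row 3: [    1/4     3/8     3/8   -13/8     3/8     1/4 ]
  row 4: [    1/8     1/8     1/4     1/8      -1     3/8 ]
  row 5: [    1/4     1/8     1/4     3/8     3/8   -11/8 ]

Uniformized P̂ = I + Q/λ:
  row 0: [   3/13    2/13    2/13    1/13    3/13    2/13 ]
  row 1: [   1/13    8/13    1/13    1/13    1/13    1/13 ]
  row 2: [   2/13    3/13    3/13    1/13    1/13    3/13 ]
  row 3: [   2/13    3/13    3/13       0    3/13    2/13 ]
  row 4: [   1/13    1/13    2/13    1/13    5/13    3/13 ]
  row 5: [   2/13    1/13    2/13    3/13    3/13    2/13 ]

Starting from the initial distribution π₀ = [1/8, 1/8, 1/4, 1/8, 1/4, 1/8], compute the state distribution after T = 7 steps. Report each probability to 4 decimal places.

π = [0.1279, 0.2693, 0.1522, 0.0943, 0.1963, 0.1600]

t=0: π = [0.1250, 0.1250, 0.2500, 0.1250, 0.2500, 0.1250]
t=1: π = [0.1346, 0.2115, 0.1731, 0.0865, 0.2115, 0.1827]
t=2: π = [0.1317, 0.2411, 0.1575, 0.0984, 0.2041, 0.1672]
t=3: π = [0.1297, 0.2563, 0.1550, 0.0951, 0.2008, 0.1631]
t=4: π = [0.1287, 0.2634, 0.1534, 0.0947, 0.1984, 0.1615]
t=5: π = [0.1282, 0.2668, 0.1527, 0.0945, 0.1972, 0.1606]
t=6: π = [0.1280, 0.2685, 0.1523, 0.0944, 0.1966, 0.1602]
t=7: π = [0.1279, 0.2693, 0.1522, 0.0943, 0.1963, 0.1600]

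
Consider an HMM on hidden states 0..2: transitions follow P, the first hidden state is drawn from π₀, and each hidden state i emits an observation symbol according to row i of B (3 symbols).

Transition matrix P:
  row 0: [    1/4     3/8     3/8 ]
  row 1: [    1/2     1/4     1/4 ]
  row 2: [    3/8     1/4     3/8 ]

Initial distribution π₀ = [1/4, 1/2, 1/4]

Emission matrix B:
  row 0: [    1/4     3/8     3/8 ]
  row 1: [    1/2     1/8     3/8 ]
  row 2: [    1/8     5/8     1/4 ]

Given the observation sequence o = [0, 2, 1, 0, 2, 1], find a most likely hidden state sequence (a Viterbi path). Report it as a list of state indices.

t=0: δ = [6.250e-02, 2.500e-01, 3.125e-02]  (obs o_0=0)
t=1: δ = [4.688e-02, 2.344e-02, 1.562e-02]  ψ = [1, 1, 1]  (obs o_1=2)
t=2: δ = [4.395e-03, 2.197e-03, 1.099e-02]  ψ = [0, 0, 0]  (obs o_2=1)
t=3: δ = [1.030e-03, 1.373e-03, 5.150e-04]  ψ = [2, 2, 2]  (obs o_3=0)
t=4: δ = [2.575e-04, 1.448e-04, 9.656e-05]  ψ = [1, 0, 0]  (obs o_4=2)
t=5: δ = [2.716e-05, 1.207e-05, 6.035e-05]  ψ = [1, 0, 0]  (obs o_5=1)
backtrack: best end state = 2; path = [1, 0, 2, 1, 0, 2]

path = [1, 0, 2, 1, 0, 2]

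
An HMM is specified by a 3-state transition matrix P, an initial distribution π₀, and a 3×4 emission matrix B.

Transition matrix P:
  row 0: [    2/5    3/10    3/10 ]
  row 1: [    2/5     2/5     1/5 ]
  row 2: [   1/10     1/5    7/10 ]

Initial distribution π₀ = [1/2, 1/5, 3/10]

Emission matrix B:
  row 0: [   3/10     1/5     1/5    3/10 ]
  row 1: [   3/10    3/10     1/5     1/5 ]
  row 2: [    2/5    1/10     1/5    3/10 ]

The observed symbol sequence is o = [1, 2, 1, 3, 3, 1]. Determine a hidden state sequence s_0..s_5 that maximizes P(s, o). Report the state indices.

path = [0, 2, 2, 2, 2, 2]

t=0: δ = [1.000e-01, 6.000e-02, 3.000e-02]  (obs o_0=1)
t=1: δ = [8.000e-03, 6.000e-03, 6.000e-03]  ψ = [0, 0, 0]  (obs o_1=2)
t=2: δ = [6.400e-04, 7.200e-04, 4.200e-04]  ψ = [0, 0, 2]  (obs o_2=1)
t=3: δ = [8.640e-05, 5.760e-05, 8.820e-05]  ψ = [1, 1, 2]  (obs o_3=3)
t=4: δ = [1.037e-05, 5.184e-06, 1.852e-05]  ψ = [0, 0, 2]  (obs o_4=3)
t=5: δ = [8.294e-07, 1.111e-06, 1.297e-06]  ψ = [0, 2, 2]  (obs o_5=1)
backtrack: best end state = 2; path = [0, 2, 2, 2, 2, 2]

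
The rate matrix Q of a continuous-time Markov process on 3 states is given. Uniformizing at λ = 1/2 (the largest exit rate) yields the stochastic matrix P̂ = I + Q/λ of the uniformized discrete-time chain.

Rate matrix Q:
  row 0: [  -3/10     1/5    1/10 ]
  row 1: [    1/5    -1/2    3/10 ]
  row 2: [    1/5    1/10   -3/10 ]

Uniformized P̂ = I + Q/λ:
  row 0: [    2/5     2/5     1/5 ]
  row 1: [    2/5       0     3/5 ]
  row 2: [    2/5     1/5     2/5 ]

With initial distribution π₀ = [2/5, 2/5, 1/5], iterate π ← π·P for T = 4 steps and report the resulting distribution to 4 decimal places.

t=0: π = [0.4000, 0.4000, 0.2000]
t=1: π = [0.4000, 0.2000, 0.4000]
t=2: π = [0.4000, 0.2400, 0.3600]
t=3: π = [0.4000, 0.2320, 0.3680]
t=4: π = [0.4000, 0.2336, 0.3664]

π = [0.4000, 0.2336, 0.3664]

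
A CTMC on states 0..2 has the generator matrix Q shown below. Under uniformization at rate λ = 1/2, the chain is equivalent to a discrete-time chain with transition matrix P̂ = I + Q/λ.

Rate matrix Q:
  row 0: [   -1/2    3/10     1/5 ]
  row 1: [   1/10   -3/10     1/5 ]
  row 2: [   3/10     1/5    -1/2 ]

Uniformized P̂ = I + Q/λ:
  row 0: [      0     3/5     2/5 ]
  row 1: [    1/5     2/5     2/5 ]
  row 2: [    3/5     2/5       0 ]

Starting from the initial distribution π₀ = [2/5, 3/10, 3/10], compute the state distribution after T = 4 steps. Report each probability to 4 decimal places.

π = [0.2614, 0.4525, 0.2861]

t=0: π = [0.4000, 0.3000, 0.3000]
t=1: π = [0.2400, 0.4800, 0.2800]
t=2: π = [0.2640, 0.4480, 0.2880]
t=3: π = [0.2624, 0.4528, 0.2848]
t=4: π = [0.2614, 0.4525, 0.2861]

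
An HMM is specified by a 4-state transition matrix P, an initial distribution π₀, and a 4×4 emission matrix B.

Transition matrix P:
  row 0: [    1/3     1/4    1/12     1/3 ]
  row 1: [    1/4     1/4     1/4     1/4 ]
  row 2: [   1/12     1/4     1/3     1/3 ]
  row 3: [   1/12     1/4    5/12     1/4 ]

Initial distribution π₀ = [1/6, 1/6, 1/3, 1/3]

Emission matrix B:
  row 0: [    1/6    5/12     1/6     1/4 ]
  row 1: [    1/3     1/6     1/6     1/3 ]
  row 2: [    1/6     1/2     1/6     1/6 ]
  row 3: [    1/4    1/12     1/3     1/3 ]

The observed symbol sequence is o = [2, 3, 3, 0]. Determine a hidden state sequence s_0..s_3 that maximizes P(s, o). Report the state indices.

t=0: δ = [2.778e-02, 2.778e-02, 5.556e-02, 1.111e-01]  (obs o_0=2)
t=1: δ = [2.315e-03, 9.259e-03, 7.716e-03, 9.259e-03]  ψ = [0, 3, 3, 3]  (obs o_1=3)
t=2: δ = [5.787e-04, 7.716e-04, 6.430e-04, 8.573e-04]  ψ = [1, 1, 3, 2]  (obs o_2=3)
t=3: δ = [3.215e-05, 7.144e-05, 5.954e-05, 5.358e-05]  ψ = [0, 3, 3, 2]  (obs o_3=0)
backtrack: best end state = 1; path = [3, 2, 3, 1]

path = [3, 2, 3, 1]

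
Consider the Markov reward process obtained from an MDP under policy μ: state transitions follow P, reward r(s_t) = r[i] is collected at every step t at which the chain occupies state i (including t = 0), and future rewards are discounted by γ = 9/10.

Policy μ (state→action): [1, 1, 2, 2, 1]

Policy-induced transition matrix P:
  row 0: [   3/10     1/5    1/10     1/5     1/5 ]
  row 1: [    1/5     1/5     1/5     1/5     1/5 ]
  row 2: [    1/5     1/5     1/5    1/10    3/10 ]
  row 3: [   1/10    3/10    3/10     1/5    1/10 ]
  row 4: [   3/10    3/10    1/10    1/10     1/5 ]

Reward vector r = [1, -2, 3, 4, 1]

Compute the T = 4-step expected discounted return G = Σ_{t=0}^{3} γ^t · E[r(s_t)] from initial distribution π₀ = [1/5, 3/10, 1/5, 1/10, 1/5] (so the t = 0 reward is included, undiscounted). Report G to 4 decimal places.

t=0: π = [0.2000, 0.3000, 0.2000, 0.1000, 0.2000], E[r] = 0.8000, γ^t·E[r] = 0.800000, running G = 0.800000
t=1: π = [0.2300, 0.2300, 0.1700, 0.1600, 0.2100], E[r] = 1.1300, γ^t·E[r] = 1.017000, running G = 1.817000
t=2: π = [0.2280, 0.2370, 0.1720, 0.1620, 0.2010], E[r] = 1.1190, γ^t·E[r] = 0.906390, running G = 2.723390
t=3: π = [0.2267, 0.2363, 0.1733, 0.1627, 0.2010], E[r] = 1.1258, γ^t·E[r] = 0.820708, running G = 3.544098

G = 3.5441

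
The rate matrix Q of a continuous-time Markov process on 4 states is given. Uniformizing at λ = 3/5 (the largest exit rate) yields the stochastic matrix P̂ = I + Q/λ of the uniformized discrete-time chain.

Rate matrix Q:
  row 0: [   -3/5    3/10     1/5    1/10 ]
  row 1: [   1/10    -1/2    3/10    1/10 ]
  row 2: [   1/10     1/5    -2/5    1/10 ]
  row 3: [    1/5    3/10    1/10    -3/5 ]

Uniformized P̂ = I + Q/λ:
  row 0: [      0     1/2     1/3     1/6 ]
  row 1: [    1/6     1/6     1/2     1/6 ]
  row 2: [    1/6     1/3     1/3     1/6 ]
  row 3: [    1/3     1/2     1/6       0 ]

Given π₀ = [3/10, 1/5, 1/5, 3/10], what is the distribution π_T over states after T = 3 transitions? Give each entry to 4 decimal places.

t=0: π = [0.3000, 0.2000, 0.2000, 0.3000]
t=1: π = [0.1667, 0.4000, 0.3167, 0.1167]
t=2: π = [0.1583, 0.3139, 0.3806, 0.1472]
t=3: π = [0.1648, 0.3319, 0.3611, 0.1421]

π = [0.1648, 0.3319, 0.3611, 0.1421]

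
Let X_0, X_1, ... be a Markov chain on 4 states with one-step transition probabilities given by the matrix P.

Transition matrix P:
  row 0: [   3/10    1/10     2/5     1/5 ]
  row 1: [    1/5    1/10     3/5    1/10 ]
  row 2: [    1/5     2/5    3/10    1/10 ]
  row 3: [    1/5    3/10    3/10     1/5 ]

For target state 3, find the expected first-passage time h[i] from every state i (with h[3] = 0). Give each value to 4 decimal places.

First-step conditioning: h[3] = 0; for i ≠ 3, h[i] = 1 + Σ_k P[i][k]·h[k].
  h[0] = 1 + 3/10·h[0] + 1/10·h[1] + 2/5·h[2]
  h[1] = 1 + 1/5·h[0] + 1/10·h[1] + 3/5·h[2]
  h[2] = 1 + 1/5·h[0] + 2/5·h[1] + 3/10·h[2]
Solving the 3×3 linear system over states ≠ 3 gives exactly h = [80/11, 90/11, 90/11, 0] (h[3] = 0 is the target).

h = [7.2727, 8.1818, 8.1818, 0.0000]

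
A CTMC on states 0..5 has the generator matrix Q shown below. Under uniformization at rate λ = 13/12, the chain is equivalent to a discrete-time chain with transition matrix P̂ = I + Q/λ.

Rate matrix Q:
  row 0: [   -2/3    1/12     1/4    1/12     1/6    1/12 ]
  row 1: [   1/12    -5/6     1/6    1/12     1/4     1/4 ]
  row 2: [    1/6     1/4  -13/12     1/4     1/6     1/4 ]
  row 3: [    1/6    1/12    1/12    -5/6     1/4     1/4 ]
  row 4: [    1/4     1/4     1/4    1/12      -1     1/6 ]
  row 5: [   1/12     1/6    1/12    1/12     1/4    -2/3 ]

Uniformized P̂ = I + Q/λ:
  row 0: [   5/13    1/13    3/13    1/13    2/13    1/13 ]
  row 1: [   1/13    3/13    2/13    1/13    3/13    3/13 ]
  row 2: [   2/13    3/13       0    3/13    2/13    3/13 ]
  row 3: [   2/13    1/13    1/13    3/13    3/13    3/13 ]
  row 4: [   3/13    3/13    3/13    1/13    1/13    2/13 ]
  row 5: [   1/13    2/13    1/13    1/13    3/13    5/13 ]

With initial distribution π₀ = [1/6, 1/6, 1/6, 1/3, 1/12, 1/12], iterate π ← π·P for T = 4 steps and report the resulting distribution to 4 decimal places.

π = [0.1791, 0.1680, 0.1347, 0.1155, 0.1791, 0.2236]

t=0: π = [0.1667, 0.1667, 0.1667, 0.3333, 0.0833, 0.0833]
t=1: π = [0.1795, 0.1474, 0.1154, 0.1538, 0.1923, 0.2115]
t=2: π = [0.1824, 0.1632, 0.1366, 0.1183, 0.1785, 0.2209]
t=3: π = [0.1801, 0.1675, 0.1345, 0.1161, 0.1788, 0.2230]
t=4: π = [0.1791, 0.1680, 0.1347, 0.1155, 0.1791, 0.2236]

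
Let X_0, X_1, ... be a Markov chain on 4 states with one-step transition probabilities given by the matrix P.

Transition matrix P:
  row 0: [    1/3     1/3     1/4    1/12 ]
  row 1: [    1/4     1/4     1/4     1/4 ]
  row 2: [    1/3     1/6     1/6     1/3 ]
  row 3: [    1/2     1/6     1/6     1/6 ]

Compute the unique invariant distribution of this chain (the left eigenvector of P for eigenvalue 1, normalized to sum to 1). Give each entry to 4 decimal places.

Balance equations π_j = Σ_i π_i·P[i][j]:
  π_0 = 1/3·π_0 + 1/4·π_1 + 1/3·π_2 + 1/2·π_3
  π_1 = 1/3·π_0 + 1/4·π_1 + 1/6·π_2 + 1/6·π_3
  π_2 = 1/4·π_0 + 1/4·π_1 + 1/6·π_2 + 1/6·π_3
  normalize: π_0 + π_1 + π_2 + π_3 = 1
Solving the linear system gives exactly π = [48/139, 34/139, 30/139, 27/139].

π = [0.3453, 0.2446, 0.2158, 0.1942]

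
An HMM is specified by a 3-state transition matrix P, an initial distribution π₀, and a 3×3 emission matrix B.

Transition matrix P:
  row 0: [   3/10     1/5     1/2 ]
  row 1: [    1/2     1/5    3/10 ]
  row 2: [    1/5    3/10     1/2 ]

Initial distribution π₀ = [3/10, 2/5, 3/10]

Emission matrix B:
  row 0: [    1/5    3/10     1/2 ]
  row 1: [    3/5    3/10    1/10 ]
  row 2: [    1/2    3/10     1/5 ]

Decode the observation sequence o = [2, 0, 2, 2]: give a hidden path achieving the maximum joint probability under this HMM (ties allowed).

t=0: δ = [1.500e-01, 4.000e-02, 6.000e-02]  (obs o_0=2)
t=1: δ = [9.000e-03, 1.800e-02, 3.750e-02]  ψ = [0, 0, 0]  (obs o_1=0)
t=2: δ = [4.500e-03, 1.125e-03, 3.750e-03]  ψ = [1, 2, 2]  (obs o_2=2)
t=3: δ = [6.750e-04, 1.125e-04, 4.500e-04]  ψ = [0, 2, 0]  (obs o_3=2)
backtrack: best end state = 0; path = [0, 1, 0, 0]

path = [0, 1, 0, 0]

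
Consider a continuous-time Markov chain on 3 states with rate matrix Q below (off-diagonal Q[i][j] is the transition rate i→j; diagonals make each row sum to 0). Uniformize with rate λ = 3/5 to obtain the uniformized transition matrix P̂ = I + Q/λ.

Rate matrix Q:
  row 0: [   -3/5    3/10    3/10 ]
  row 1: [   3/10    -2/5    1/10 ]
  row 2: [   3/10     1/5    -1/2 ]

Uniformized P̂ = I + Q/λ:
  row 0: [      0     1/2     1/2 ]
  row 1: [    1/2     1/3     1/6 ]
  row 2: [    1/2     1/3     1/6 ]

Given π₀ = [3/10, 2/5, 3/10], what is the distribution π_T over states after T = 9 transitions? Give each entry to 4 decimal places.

π = [0.3334, 0.3889, 0.2777]

t=0: π = [0.3000, 0.4000, 0.3000]
t=1: π = [0.3500, 0.3833, 0.2667]
t=2: π = [0.3250, 0.3917, 0.2833]
t=3: π = [0.3375, 0.3875, 0.2750]
t=4: π = [0.3313, 0.3896, 0.2792]
t=5: π = [0.3344, 0.3885, 0.2771]
t=6: π = [0.3328, 0.3891, 0.2781]
t=7: π = [0.3336, 0.3888, 0.2776]
t=8: π = [0.3332, 0.3889, 0.2779]
t=9: π = [0.3334, 0.3889, 0.2777]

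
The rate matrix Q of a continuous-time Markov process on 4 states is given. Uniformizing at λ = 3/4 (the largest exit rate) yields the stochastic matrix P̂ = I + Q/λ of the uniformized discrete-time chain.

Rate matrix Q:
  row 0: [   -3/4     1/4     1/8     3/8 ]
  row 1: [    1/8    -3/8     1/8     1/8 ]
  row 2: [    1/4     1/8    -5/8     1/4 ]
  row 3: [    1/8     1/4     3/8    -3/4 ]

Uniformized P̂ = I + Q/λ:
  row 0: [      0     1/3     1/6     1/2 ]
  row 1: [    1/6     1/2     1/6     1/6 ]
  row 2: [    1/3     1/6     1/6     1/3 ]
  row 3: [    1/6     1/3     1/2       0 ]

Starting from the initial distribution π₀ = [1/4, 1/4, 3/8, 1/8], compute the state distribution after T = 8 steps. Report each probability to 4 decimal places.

π = [0.1776, 0.3514, 0.2427, 0.2283]

t=0: π = [0.2500, 0.2500, 0.3750, 0.1250]
t=1: π = [0.1875, 0.3125, 0.2083, 0.2917]
t=2: π = [0.1701, 0.3507, 0.2639, 0.2153]
t=3: π = [0.1823, 0.3478, 0.2384, 0.2315]
t=4: π = [0.1760, 0.3516, 0.2438, 0.2286]
t=5: π = [0.1780, 0.3513, 0.2429, 0.2279]
t=6: π = [0.1775, 0.3514, 0.2426, 0.2285]
t=7: π = [0.1775, 0.3515, 0.2428, 0.2282]
t=8: π = [0.1776, 0.3514, 0.2427, 0.2283]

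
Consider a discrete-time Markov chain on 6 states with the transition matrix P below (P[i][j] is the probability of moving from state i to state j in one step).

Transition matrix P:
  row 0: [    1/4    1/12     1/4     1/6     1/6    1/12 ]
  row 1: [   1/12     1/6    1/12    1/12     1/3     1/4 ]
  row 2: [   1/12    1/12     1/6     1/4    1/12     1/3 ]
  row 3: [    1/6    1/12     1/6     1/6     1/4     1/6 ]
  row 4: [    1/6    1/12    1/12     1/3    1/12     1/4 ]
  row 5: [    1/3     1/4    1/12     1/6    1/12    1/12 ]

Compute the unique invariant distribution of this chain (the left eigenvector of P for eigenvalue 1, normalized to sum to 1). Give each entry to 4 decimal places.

π = [0.1908, 0.1242, 0.1434, 0.1954, 0.1629, 0.1833]

Balance equations π_j = Σ_i π_i·P[i][j]:
  π_0 = 1/4·π_0 + 1/12·π_1 + 1/12·π_2 + 1/6·π_3 + 1/6·π_4 + 1/3·π_5
  π_1 = 1/12·π_0 + 1/6·π_1 + 1/12·π_2 + 1/12·π_3 + 1/12·π_4 + 1/4·π_5
  π_2 = 1/4·π_0 + 1/12·π_1 + 1/6·π_2 + 1/6·π_3 + 1/12·π_4 + 1/12·π_5
  π_3 = 1/6·π_0 + 1/12·π_1 + 1/4·π_2 + 1/6·π_3 + 1/3·π_4 + 1/6·π_5
  π_4 = 1/6·π_0 + 1/3·π_1 + 1/12·π_2 + 1/4·π_3 + 1/12·π_4 + 1/12·π_5
  normalize: π_0 + π_1 + π_2 + π_3 + π_4 + π_5 = 1
Solving the linear system gives exactly π = [25636/134347, 16691/134347, 19261/134347, 26252/134347, 21880/134347, 24627/134347].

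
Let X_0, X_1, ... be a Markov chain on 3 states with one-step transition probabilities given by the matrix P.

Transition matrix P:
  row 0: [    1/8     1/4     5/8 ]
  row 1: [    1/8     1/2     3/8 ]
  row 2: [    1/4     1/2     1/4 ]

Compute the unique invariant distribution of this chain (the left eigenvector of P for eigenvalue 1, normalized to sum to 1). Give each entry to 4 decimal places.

π = [0.1714, 0.4571, 0.3714]

Balance equations π_j = Σ_i π_i·P[i][j]:
  π_0 = 1/8·π_0 + 1/8·π_1 + 1/4·π_2
  π_1 = 1/4·π_0 + 1/2·π_1 + 1/2·π_2
  normalize: π_0 + π_1 + π_2 = 1
Solving the linear system gives exactly π = [6/35, 16/35, 13/35].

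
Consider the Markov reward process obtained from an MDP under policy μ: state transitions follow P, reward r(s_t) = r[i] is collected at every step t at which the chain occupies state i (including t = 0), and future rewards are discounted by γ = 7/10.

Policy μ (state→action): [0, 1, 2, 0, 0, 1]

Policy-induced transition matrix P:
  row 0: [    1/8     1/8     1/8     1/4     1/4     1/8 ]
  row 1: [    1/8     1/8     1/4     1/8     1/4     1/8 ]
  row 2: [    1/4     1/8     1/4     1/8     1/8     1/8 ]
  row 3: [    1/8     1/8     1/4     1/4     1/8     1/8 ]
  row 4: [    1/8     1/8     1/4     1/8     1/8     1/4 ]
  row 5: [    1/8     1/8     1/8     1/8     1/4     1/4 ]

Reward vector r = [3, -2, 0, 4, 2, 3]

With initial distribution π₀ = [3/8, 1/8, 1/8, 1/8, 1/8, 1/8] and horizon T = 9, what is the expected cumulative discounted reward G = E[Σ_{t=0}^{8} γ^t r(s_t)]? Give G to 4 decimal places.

t=0: π = [0.3750, 0.1250, 0.1250, 0.1250, 0.1250, 0.1250], E[r] = 2.0000, γ^t·E[r] = 2.000000, running G = 2.000000
t=1: π = [0.1406, 0.1250, 0.1875, 0.1875, 0.2031, 0.1563], E[r] = 1.7969, γ^t·E[r] = 1.257813, running G = 3.257813
t=2: π = [0.1484, 0.1250, 0.2129, 0.1660, 0.1777, 0.1699], E[r] = 1.7246, γ^t·E[r] = 0.845059, running G = 4.102871
t=3: π = [0.1516, 0.1250, 0.2102, 0.1643, 0.1804, 0.1685], E[r] = 1.7283, γ^t·E[r] = 0.592797, running G = 4.695668
t=4: π = [0.1513, 0.1250, 0.2100, 0.1645, 0.1806, 0.1686], E[r] = 1.7289, γ^t·E[r] = 0.415105, running G = 5.110773
t=5: π = [0.1512, 0.1250, 0.2100, 0.1645, 0.1806, 0.1687], E[r] = 1.7288, γ^t·E[r] = 0.290562, running G = 5.401335
t=6: π = [0.1513, 0.1250, 0.2100, 0.1645, 0.1806, 0.1687], E[r] = 1.7288, γ^t·E[r] = 0.203393, running G = 5.604728
t=7: π = [0.1513, 0.1250, 0.2100, 0.1645, 0.1806, 0.1687], E[r] = 1.7288, γ^t·E[r] = 0.142376, running G = 5.747104
t=8: π = [0.1513, 0.1250, 0.2100, 0.1645, 0.1806, 0.1687], E[r] = 1.7288, γ^t·E[r] = 0.099663, running G = 5.846767

G = 5.8468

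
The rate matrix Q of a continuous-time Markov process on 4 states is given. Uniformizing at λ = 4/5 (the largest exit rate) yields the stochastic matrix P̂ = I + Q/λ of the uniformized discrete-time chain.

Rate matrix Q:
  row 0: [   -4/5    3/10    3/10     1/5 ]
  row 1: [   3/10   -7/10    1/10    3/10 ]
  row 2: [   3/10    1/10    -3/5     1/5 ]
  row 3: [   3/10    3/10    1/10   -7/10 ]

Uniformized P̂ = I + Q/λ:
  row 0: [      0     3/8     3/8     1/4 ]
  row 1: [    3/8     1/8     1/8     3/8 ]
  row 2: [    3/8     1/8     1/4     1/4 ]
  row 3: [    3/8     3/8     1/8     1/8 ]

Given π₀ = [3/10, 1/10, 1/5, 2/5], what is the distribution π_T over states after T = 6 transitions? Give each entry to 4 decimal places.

t=0: π = [0.3000, 0.1000, 0.2000, 0.4000]
t=1: π = [0.2625, 0.3000, 0.2250, 0.2125]
t=2: π = [0.2766, 0.2438, 0.2188, 0.2609]
t=3: π = [0.2713, 0.2594, 0.2215, 0.2479]
t=4: π = [0.2733, 0.2548, 0.2205, 0.2514]
t=5: π = [0.2725, 0.2562, 0.2209, 0.2504]
t=6: π = [0.2728, 0.2557, 0.2207, 0.2507]

π = [0.2728, 0.2557, 0.2207, 0.2507]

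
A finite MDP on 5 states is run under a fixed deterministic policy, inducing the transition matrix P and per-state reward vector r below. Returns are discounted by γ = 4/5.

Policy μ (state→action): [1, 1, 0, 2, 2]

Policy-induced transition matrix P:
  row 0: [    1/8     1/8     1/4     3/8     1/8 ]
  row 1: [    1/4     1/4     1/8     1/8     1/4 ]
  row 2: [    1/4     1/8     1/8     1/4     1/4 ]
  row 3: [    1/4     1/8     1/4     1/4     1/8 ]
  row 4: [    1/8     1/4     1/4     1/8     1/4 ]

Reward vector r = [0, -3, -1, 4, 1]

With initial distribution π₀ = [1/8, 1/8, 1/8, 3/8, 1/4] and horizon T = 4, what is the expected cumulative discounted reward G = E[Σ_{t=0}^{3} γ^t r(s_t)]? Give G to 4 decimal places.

G = 1.9769

t=0: π = [0.1250, 0.1250, 0.1250, 0.3750, 0.2500], E[r] = 1.2500, γ^t·E[r] = 1.250000, running G = 1.250000
t=1: π = [0.2031, 0.1719, 0.2188, 0.2188, 0.1875], E[r] = 0.3281, γ^t·E[r] = 0.262500, running G = 1.512500
t=2: π = [0.2012, 0.1699, 0.2012, 0.2305, 0.1973], E[r] = 0.4082, γ^t·E[r] = 0.261250, running G = 1.773750
t=3: π = [0.2002, 0.1709, 0.2036, 0.2292, 0.1960], E[r] = 0.3967, γ^t·E[r] = 0.203125, running G = 1.976875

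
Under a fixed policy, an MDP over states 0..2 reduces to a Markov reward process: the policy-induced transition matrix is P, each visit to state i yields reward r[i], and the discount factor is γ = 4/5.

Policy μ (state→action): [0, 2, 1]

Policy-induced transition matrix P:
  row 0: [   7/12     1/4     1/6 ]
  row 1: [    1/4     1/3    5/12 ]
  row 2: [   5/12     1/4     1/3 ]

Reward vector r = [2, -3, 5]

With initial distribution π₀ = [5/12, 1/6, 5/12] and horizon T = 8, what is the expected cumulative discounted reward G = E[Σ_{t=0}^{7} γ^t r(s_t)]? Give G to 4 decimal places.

t=0: π = [0.4167, 0.1667, 0.4167], E[r] = 2.4167, γ^t·E[r] = 2.416667, running G = 2.416667
t=1: π = [0.4583, 0.2639, 0.2778], E[r] = 1.5139, γ^t·E[r] = 1.211111, running G = 3.627778
t=2: π = [0.4491, 0.2720, 0.2789], E[r] = 1.4769, γ^t·E[r] = 0.945185, running G = 4.572963
t=3: π = [0.4462, 0.2727, 0.2812], E[r] = 1.4801, γ^t·E[r] = 0.757827, running G = 5.330790
t=4: π = [0.4456, 0.2727, 0.2817], E[r] = 1.4815, γ^t·E[r] = 0.606808, running G = 5.937598
t=5: π = [0.4455, 0.2727, 0.2818], E[r] = 1.4818, γ^t·E[r] = 0.485541, running G = 6.423139
t=6: π = [0.4455, 0.2727, 0.2818], E[r] = 1.4818, γ^t·E[r] = 0.388447, running G = 6.811586
t=7: π = [0.4455, 0.2727, 0.2818], E[r] = 1.4818, γ^t·E[r] = 0.310759, running G = 7.122345

G = 7.1223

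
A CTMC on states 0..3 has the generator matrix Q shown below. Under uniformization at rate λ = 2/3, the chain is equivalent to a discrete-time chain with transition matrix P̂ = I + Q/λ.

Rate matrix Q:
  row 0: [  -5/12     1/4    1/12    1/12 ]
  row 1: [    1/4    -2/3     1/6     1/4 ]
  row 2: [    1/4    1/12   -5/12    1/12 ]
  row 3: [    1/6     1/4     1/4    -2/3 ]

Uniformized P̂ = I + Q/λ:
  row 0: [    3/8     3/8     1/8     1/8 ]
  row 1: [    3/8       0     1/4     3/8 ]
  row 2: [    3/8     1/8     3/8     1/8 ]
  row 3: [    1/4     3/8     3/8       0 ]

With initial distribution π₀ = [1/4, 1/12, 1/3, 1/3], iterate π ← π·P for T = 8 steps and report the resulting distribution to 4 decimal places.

t=0: π = [0.2500, 0.0833, 0.3333, 0.3333]
t=1: π = [0.3333, 0.2604, 0.3021, 0.1042]
t=2: π = [0.3620, 0.2018, 0.2591, 0.1771]
t=3: π = [0.3529, 0.2345, 0.2593, 0.1533]
t=4: π = [0.3558, 0.2222, 0.2575, 0.1645]
t=5: π = [0.3544, 0.2273, 0.2583, 0.1600]
t=6: π = [0.3550, 0.2252, 0.2580, 0.1618]
t=7: π = [0.3548, 0.2261, 0.2581, 0.1611]
t=8: π = [0.3549, 0.2257, 0.2580, 0.1614]

π = [0.3549, 0.2257, 0.2580, 0.1614]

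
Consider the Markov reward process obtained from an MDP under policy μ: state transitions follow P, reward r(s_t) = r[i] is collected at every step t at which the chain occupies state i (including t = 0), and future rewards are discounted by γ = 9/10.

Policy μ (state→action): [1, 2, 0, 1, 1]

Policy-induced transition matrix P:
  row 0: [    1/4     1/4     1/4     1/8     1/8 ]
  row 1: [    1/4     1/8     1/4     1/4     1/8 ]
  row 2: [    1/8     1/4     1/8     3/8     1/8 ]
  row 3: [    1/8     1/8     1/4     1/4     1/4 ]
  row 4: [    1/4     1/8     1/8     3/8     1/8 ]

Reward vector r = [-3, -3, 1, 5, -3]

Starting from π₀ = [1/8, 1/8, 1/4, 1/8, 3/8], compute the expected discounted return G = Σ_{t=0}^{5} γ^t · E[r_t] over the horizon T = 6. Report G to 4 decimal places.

t=0: π = [0.1250, 0.1250, 0.2500, 0.1250, 0.3750], E[r] = -1.0000, γ^t·E[r] = -1.000000, running G = -1.000000
t=1: π = [0.2031, 0.1719, 0.1719, 0.3125, 0.1406], E[r] = 0.1875, γ^t·E[r] = 0.168750, running G = -0.831250
t=2: π = [0.1895, 0.1719, 0.2109, 0.2637, 0.1641], E[r] = -0.0469, γ^t·E[r] = -0.037969, running G = -0.869219
t=3: π = [0.1907, 0.1750, 0.2031, 0.2732, 0.1580], E[r] = -0.0020, γ^t·E[r] = -0.001424, running G = -0.870643
t=4: π = [0.1905, 0.1742, 0.2049, 0.2713, 0.1591], E[r] = -0.0101, γ^t·E[r] = -0.006647, running G = -0.877290
t=5: π = [0.1905, 0.1744, 0.2045, 0.2717, 0.1589], E[r] = -0.0085, γ^t·E[r] = -0.004992, running G = -0.882282

G = -0.8823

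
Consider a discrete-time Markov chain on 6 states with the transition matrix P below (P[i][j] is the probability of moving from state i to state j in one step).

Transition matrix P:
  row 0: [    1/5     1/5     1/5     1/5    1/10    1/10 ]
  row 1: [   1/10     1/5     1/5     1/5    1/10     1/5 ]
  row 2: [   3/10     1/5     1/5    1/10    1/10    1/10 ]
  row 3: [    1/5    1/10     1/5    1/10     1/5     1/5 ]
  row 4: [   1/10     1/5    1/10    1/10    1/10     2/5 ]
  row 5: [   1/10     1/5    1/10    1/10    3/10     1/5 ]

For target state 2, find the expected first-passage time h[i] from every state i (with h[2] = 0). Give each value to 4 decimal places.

First-step conditioning: h[2] = 0; for i ≠ 2, h[i] = 1 + Σ_k P[i][k]·h[k].
  h[0] = 1 + 1/5·h[0] + 1/5·h[1] + 1/5·h[3] + 1/10·h[4] + 1/10·h[5]
  h[1] = 1 + 1/10·h[0] + 1/5·h[1] + 1/5·h[3] + 1/10·h[4] + 1/5·h[5]
  h[3] = 1 + 1/5·h[0] + 1/10·h[1] + 1/10·h[3] + 1/5·h[4] + 1/5·h[5]
  h[4] = 1 + 1/10·h[0] + 1/5·h[1] + 1/10·h[3] + 1/10·h[4] + 2/5·h[5]
  h[5] = 1 + 1/10·h[0] + 1/5·h[1] + 1/10·h[3] + 3/10·h[4] + 1/5·h[5]
Solving the 5×5 linear system over states ≠ 2 gives exactly h = [3945/649, 4000/649, 0, 4040/649, 4495/649, 4495/649] (h[2] = 0 is the target).

h = [6.0786, 6.1633, 0.0000, 6.2250, 6.9260, 6.9260]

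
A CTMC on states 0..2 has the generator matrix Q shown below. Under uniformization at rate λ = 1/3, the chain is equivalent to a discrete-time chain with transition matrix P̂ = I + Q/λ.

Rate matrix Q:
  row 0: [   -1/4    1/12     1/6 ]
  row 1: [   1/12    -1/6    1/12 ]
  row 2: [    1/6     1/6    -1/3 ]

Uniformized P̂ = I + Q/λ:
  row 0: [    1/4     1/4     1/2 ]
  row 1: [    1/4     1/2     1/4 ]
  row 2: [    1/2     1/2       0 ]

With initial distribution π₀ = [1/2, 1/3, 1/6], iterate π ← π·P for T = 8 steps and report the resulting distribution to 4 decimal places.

t=0: π = [0.5000, 0.3333, 0.1667]
t=1: π = [0.2917, 0.3750, 0.3333]
t=2: π = [0.3333, 0.4271, 0.2396]
t=3: π = [0.3099, 0.4167, 0.2734]
t=4: π = [0.3184, 0.4225, 0.2591]
t=5: π = [0.3148, 0.4204, 0.2648]
t=6: π = [0.3162, 0.4213, 0.2625]
t=7: π = [0.3156, 0.4209, 0.2634]
t=8: π = [0.3159, 0.4211, 0.2630]

π = [0.3159, 0.4211, 0.2630]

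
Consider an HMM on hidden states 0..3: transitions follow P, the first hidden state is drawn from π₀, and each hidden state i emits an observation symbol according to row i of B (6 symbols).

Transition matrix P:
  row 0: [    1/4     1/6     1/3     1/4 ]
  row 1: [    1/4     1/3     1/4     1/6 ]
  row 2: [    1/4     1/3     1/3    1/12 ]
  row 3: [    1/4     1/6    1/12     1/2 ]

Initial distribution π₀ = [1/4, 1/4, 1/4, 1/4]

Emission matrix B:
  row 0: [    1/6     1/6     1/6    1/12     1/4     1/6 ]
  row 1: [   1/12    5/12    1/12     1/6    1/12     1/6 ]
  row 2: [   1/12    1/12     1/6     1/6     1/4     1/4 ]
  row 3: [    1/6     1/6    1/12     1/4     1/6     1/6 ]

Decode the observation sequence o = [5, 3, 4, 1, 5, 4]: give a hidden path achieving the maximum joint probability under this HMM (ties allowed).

path = [3, 3, 3, 3, 3, 3]

t=0: δ = [4.167e-02, 4.167e-02, 6.250e-02, 4.167e-02]  (obs o_0=5)
t=1: δ = [1.302e-03, 3.472e-03, 3.472e-03, 5.208e-03]  ψ = [2, 2, 2, 3]  (obs o_1=3)
t=2: δ = [3.255e-04, 9.645e-05, 2.894e-04, 4.340e-04]  ψ = [3, 1, 2, 3]  (obs o_2=4)
t=3: δ = [1.808e-05, 4.019e-05, 9.042e-06, 3.617e-05]  ψ = [3, 2, 0, 3]  (obs o_3=1)
t=4: δ = [1.674e-06, 2.233e-06, 2.512e-06, 3.014e-06]  ψ = [1, 1, 1, 3]  (obs o_4=5)
t=5: δ = [1.884e-07, 6.977e-08, 2.093e-07, 2.512e-07]  ψ = [3, 2, 2, 3]  (obs o_5=4)
backtrack: best end state = 3; path = [3, 3, 3, 3, 3, 3]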